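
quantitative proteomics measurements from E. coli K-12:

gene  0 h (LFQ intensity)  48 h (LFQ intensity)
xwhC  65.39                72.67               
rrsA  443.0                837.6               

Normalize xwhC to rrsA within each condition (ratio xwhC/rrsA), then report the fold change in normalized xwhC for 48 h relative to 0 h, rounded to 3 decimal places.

xwhC/rrsA (0 h) = 65.39 / 443.0 = 0.14761
xwhC/rrsA (48 h) = 72.67 / 837.6 = 0.08676
Fold change = 0.08676 / 0.14761 = 0.5878

0.588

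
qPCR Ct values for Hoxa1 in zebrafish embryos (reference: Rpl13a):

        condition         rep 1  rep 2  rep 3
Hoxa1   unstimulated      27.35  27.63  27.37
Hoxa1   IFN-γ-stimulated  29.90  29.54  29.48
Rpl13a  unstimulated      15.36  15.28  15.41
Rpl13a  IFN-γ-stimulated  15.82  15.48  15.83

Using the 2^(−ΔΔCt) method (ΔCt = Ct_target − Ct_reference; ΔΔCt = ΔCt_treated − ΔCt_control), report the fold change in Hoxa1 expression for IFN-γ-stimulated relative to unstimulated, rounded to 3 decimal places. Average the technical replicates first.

0.281

Mean Ct: Hoxa1 unstimulated 27.450; Hoxa1 IFN-γ-stimulated 29.640; Rpl13a unstimulated 15.350; Rpl13a IFN-γ-stimulated 15.710
ΔCt(unstimulated) = 27.450 − 15.350 = 12.100
ΔCt(IFN-γ-stimulated) = 29.640 − 15.710 = 13.930
ΔΔCt = 13.930 − 12.100 = 1.830
Fold change = 2^(−1.830) = 0.2813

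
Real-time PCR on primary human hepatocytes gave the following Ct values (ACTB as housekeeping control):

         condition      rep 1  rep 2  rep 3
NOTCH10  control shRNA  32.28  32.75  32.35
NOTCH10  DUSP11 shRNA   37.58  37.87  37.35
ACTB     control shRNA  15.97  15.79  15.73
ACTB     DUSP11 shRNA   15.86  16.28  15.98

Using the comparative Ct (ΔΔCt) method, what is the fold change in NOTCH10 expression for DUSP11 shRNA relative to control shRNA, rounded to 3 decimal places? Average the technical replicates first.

0.033

Mean Ct: NOTCH10 control shRNA 32.460; NOTCH10 DUSP11 shRNA 37.600; ACTB control shRNA 15.830; ACTB DUSP11 shRNA 16.040
ΔCt(control shRNA) = 32.460 − 15.830 = 16.630
ΔCt(DUSP11 shRNA) = 37.600 − 16.040 = 21.560
ΔΔCt = 21.560 − 16.630 = 4.930
Fold change = 2^(−4.930) = 0.0328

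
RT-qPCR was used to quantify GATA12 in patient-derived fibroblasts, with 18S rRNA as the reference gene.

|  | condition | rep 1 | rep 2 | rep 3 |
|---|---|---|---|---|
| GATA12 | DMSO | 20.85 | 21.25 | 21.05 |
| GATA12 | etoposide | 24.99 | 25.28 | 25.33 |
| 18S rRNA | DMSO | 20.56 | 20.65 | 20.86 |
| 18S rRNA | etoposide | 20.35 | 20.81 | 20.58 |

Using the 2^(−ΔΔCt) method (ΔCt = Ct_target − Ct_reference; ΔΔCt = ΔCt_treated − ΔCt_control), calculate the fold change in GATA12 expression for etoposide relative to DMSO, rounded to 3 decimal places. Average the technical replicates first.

0.052

Mean Ct: GATA12 DMSO 21.050; GATA12 etoposide 25.200; 18S rRNA DMSO 20.690; 18S rRNA etoposide 20.580
ΔCt(DMSO) = 21.050 − 20.690 = 0.360
ΔCt(etoposide) = 25.200 − 20.580 = 4.620
ΔΔCt = 4.620 − 0.360 = 4.260
Fold change = 2^(−4.260) = 0.0522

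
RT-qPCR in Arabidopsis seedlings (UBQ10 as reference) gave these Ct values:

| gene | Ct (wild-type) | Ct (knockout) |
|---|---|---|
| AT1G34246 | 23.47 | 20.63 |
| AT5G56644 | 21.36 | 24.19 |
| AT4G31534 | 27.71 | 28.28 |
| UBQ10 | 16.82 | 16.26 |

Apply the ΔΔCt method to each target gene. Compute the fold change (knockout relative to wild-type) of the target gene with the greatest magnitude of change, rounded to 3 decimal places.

AT1G34246: ΔΔCt = (20.63−16.26) − (23.47−16.82) = 4.37 − 6.65 = -2.28; fold change = 2^2.28 = 4.857
AT5G56644: ΔΔCt = (24.19−16.26) − (21.36−16.82) = 7.93 − 4.54 = 3.39; fold change = 2^-3.39 = 0.095
AT4G31534: ΔΔCt = (28.28−16.26) − (27.71−16.82) = 12.02 − 10.89 = 1.13; fold change = 2^-1.13 = 0.457
AT5G56644 has the largest |ΔΔCt| = 3.39.

0.095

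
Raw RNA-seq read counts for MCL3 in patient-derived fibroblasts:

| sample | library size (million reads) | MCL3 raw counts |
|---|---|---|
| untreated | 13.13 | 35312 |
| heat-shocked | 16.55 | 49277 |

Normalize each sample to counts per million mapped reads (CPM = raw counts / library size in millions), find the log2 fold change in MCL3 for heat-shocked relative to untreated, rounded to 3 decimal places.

CPM(untreated) = 35312 / 13.13 = 2689.4136
CPM(heat-shocked) = 49277 / 16.55 = 2977.4622
Fold change = 2977.4622 / 2689.4136 = 1.10710
log2(1.10710) = 0.1468

0.147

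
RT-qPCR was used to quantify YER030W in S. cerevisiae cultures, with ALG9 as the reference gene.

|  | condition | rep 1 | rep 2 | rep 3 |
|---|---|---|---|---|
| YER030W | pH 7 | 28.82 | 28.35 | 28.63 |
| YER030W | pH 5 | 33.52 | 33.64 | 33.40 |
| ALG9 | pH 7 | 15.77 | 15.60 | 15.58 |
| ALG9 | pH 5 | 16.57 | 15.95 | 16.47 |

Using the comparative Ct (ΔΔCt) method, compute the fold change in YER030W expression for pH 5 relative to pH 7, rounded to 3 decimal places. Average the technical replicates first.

Mean Ct: YER030W pH 7 28.600; YER030W pH 5 33.520; ALG9 pH 7 15.650; ALG9 pH 5 16.330
ΔCt(pH 7) = 28.600 − 15.650 = 12.950
ΔCt(pH 5) = 33.520 − 16.330 = 17.190
ΔΔCt = 17.190 − 12.950 = 4.240
Fold change = 2^(−4.240) = 0.0529

0.053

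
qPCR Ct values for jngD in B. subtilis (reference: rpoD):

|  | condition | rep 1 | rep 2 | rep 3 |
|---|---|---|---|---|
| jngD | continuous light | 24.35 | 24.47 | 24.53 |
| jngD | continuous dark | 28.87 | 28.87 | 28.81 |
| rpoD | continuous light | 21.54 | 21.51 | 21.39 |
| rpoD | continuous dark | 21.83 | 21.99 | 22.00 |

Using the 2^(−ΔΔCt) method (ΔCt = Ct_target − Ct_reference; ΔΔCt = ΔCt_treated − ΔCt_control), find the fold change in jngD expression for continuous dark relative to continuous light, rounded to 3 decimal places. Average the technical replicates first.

0.065

Mean Ct: jngD continuous light 24.450; jngD continuous dark 28.850; rpoD continuous light 21.480; rpoD continuous dark 21.940
ΔCt(continuous light) = 24.450 − 21.480 = 2.970
ΔCt(continuous dark) = 28.850 − 21.940 = 6.910
ΔΔCt = 6.910 − 2.970 = 3.940
Fold change = 2^(−3.940) = 0.0652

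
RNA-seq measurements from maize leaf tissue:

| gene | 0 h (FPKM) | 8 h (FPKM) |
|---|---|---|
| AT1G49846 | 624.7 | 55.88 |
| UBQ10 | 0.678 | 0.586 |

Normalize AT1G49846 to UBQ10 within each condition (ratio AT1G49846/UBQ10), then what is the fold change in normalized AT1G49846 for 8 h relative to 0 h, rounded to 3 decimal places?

0.103

AT1G49846/UBQ10 (0 h) = 624.7 / 0.678 = 921.39
AT1G49846/UBQ10 (8 h) = 55.88 / 0.586 = 95.358
Fold change = 95.358 / 921.39 = 0.1035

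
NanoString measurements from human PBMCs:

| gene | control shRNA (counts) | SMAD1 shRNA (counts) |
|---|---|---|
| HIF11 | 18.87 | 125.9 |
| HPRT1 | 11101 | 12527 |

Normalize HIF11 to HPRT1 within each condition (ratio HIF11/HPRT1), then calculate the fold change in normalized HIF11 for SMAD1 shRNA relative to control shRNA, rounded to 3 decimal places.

HIF11/HPRT1 (control shRNA) = 18.87 / 11101 = 0.0016998
HIF11/HPRT1 (SMAD1 shRNA) = 125.9 / 12527 = 0.01005
Fold change = 0.01005 / 0.0016998 = 5.9125

5.912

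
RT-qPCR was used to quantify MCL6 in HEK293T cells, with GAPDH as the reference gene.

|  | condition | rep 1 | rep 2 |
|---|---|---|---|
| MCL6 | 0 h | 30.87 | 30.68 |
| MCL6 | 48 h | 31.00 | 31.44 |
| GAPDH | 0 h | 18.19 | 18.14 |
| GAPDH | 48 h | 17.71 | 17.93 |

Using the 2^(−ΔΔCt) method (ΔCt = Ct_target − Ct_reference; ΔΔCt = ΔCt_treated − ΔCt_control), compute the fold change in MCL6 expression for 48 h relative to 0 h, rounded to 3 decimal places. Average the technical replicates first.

Mean Ct: MCL6 0 h 30.775; MCL6 48 h 31.220; GAPDH 0 h 18.165; GAPDH 48 h 17.820
ΔCt(0 h) = 30.775 − 18.165 = 12.610
ΔCt(48 h) = 31.220 − 17.820 = 13.400
ΔΔCt = 13.400 − 12.610 = 0.790
Fold change = 2^(−0.790) = 0.5783

0.578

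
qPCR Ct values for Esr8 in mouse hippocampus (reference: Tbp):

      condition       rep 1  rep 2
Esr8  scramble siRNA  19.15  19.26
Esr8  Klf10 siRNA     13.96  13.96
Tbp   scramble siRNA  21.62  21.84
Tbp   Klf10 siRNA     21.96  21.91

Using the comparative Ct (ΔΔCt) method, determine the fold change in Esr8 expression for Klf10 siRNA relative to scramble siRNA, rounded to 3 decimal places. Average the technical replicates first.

43.713

Mean Ct: Esr8 scramble siRNA 19.205; Esr8 Klf10 siRNA 13.960; Tbp scramble siRNA 21.730; Tbp Klf10 siRNA 21.935
ΔCt(scramble siRNA) = 19.205 − 21.730 = -2.525
ΔCt(Klf10 siRNA) = 13.960 − 21.935 = -7.975
ΔΔCt = -7.975 − (-2.525) = -5.450
Fold change = 2^(−(-5.450)) = 2^5.450 = 43.7133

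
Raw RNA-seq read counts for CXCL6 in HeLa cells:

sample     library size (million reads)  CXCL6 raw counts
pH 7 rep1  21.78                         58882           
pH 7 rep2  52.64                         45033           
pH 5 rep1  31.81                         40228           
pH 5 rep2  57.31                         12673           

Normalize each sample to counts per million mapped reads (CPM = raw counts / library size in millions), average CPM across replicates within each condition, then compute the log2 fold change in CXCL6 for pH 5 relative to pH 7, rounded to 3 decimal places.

CPM(pH 7 rep1) = 58882 / 21.78 = 2703.4894
CPM(pH 7 rep2) = 45033 / 52.64 = 855.4901
CPM(pH 5 rep1) = 40228 / 31.81 = 1264.6338
CPM(pH 5 rep2) = 12673 / 57.31 = 221.1307
mean CPM(pH 7) = 1779.4898; mean CPM(pH 5) = 742.8822
Fold change = 742.8822 / 1779.4898 = 0.41747
log2(0.41747) = -1.2603

-1.260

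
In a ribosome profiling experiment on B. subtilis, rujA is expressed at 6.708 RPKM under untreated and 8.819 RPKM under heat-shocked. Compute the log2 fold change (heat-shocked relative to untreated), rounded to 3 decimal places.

Fold change = 8.819 / 6.708 = 1.3147
log2(1.3147) = 0.3947

0.395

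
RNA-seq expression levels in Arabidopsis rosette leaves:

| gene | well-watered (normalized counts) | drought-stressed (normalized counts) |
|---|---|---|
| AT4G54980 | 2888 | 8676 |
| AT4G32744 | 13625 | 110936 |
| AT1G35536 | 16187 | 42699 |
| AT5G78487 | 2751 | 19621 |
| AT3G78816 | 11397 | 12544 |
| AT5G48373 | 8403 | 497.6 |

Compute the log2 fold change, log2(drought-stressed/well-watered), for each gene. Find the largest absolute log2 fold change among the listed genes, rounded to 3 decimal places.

4.078

log2(8676/2888) = 1.587  (AT4G54980)
log2(110936/13625) = 3.025  (AT4G32744)
log2(42699/16187) = 1.399  (AT1G35536)
log2(19621/2751) = 2.834  (AT5G78487)
log2(12544/11397) = 0.138  (AT3G78816)
log2(497.6/8403) = -4.078  (AT5G48373)
The largest magnitude belongs to AT5G48373.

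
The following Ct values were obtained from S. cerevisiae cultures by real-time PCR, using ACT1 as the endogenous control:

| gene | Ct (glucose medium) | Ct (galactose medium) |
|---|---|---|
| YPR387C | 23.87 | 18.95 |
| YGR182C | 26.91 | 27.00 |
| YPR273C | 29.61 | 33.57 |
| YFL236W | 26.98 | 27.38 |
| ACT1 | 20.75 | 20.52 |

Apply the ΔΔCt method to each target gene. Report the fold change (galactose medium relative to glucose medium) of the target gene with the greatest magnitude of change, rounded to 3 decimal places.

25.813

YPR387C: ΔΔCt = (18.95−20.52) − (23.87−20.75) = -1.57 − 3.12 = -4.69; fold change = 2^4.69 = 25.813
YGR182C: ΔΔCt = (27.00−20.52) − (26.91−20.75) = 6.48 − 6.16 = 0.32; fold change = 2^-0.32 = 0.801
YPR273C: ΔΔCt = (33.57−20.52) − (29.61−20.75) = 13.05 − 8.86 = 4.19; fold change = 2^-4.19 = 0.055
YFL236W: ΔΔCt = (27.38−20.52) − (26.98−20.75) = 6.86 − 6.23 = 0.63; fold change = 2^-0.63 = 0.646
YPR387C has the largest |ΔΔCt| = 4.69.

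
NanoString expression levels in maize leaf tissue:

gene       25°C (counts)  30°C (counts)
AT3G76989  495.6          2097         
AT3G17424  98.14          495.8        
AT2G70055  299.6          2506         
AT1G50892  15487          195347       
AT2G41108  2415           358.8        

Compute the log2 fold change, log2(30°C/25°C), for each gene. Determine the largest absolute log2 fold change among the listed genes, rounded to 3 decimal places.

3.657

log2(2097/495.6) = 2.081  (AT3G76989)
log2(495.8/98.14) = 2.337  (AT3G17424)
log2(2506/299.6) = 3.064  (AT2G70055)
log2(195347/15487) = 3.657  (AT1G50892)
log2(358.8/2415) = -2.751  (AT2G41108)
The largest magnitude belongs to AT1G50892.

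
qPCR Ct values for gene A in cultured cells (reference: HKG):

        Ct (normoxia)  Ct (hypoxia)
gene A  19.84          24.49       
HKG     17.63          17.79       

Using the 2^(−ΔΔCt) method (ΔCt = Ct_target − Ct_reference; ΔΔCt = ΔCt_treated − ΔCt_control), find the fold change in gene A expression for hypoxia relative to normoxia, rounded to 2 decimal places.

0.04

ΔCt(normoxia) = 19.840 − 17.630 = 2.210
ΔCt(hypoxia) = 24.490 − 17.790 = 6.700
ΔΔCt = 6.700 − 2.210 = 4.490
Fold change = 2^(−4.490) = 0.045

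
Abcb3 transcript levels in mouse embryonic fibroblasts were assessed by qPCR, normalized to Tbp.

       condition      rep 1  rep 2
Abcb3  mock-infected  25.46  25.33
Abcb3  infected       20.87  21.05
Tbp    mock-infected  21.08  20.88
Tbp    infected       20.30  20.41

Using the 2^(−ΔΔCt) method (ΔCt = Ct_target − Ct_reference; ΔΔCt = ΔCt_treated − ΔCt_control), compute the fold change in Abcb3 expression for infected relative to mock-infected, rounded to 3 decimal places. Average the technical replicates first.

14.026

Mean Ct: Abcb3 mock-infected 25.395; Abcb3 infected 20.960; Tbp mock-infected 20.980; Tbp infected 20.355
ΔCt(mock-infected) = 25.395 − 20.980 = 4.415
ΔCt(infected) = 20.960 − 20.355 = 0.605
ΔΔCt = 0.605 − 4.415 = -3.810
Fold change = 2^(−(-3.810)) = 2^3.810 = 14.0257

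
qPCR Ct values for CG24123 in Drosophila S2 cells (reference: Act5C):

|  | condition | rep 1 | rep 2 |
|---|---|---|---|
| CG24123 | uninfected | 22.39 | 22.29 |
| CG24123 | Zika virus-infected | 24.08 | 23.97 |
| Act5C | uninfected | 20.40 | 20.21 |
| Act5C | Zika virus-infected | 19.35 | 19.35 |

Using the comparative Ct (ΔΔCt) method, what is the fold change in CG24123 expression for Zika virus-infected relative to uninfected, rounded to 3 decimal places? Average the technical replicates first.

0.160

Mean Ct: CG24123 uninfected 22.340; CG24123 Zika virus-infected 24.025; Act5C uninfected 20.305; Act5C Zika virus-infected 19.350
ΔCt(uninfected) = 22.340 − 20.305 = 2.035
ΔCt(Zika virus-infected) = 24.025 − 19.350 = 4.675
ΔΔCt = 4.675 − 2.035 = 2.640
Fold change = 2^(−2.640) = 0.1604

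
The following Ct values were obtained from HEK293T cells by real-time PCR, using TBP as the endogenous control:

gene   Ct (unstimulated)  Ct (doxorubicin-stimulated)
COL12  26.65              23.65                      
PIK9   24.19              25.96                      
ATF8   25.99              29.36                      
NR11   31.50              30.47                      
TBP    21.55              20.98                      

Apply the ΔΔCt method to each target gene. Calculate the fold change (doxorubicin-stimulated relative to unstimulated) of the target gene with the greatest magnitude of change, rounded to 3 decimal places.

0.065

COL12: ΔΔCt = (23.65−20.98) − (26.65−21.55) = 2.67 − 5.10 = -2.43; fold change = 2^2.43 = 5.389
PIK9: ΔΔCt = (25.96−20.98) − (24.19−21.55) = 4.98 − 2.64 = 2.34; fold change = 2^-2.34 = 0.198
ATF8: ΔΔCt = (29.36−20.98) − (25.99−21.55) = 8.38 − 4.44 = 3.94; fold change = 2^-3.94 = 0.065
NR11: ΔΔCt = (30.47−20.98) − (31.50−21.55) = 9.49 − 9.95 = -0.46; fold change = 2^0.46 = 1.376
ATF8 has the largest |ΔΔCt| = 3.94.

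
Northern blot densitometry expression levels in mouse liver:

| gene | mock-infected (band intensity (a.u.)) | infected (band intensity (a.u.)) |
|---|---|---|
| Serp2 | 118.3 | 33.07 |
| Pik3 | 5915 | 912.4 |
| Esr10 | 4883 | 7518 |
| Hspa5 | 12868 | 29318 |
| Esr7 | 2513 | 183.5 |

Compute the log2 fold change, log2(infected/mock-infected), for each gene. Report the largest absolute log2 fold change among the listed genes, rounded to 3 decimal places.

3.776

log2(33.07/118.3) = -1.839  (Serp2)
log2(912.4/5915) = -2.697  (Pik3)
log2(7518/4883) = 0.623  (Esr10)
log2(29318/12868) = 1.188  (Hspa5)
log2(183.5/2513) = -3.776  (Esr7)
The largest magnitude belongs to Esr7.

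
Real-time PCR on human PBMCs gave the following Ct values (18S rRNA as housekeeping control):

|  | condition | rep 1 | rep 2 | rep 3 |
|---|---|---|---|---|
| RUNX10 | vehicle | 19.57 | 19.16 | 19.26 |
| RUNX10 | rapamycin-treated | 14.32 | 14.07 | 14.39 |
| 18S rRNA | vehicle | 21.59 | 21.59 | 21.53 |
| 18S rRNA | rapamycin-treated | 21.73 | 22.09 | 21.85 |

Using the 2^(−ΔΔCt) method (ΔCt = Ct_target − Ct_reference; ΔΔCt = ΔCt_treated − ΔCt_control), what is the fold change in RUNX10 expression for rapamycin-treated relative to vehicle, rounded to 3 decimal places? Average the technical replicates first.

Mean Ct: RUNX10 vehicle 19.330; RUNX10 rapamycin-treated 14.260; 18S rRNA vehicle 21.570; 18S rRNA rapamycin-treated 21.890
ΔCt(vehicle) = 19.330 − 21.570 = -2.240
ΔCt(rapamycin-treated) = 14.260 − 21.890 = -7.630
ΔΔCt = -7.630 − (-2.240) = -5.390
Fold change = 2^(−(-5.390)) = 2^5.390 = 41.9326

41.933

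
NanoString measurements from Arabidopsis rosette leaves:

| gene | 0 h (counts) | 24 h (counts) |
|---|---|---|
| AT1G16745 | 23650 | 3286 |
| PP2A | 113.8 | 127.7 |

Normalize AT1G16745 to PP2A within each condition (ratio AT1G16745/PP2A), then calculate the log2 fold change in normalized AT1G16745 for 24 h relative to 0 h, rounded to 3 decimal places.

-3.014

AT1G16745/PP2A (0 h) = 23650 / 113.8 = 207.82
AT1G16745/PP2A (24 h) = 3286 / 127.7 = 25.732
Fold change = 25.732 / 207.82 = 0.1238
log2(0.1238) = -3.0137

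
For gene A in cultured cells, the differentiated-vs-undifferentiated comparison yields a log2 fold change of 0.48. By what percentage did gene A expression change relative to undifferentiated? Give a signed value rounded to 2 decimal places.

Fold change = 2^(0.48) = 1.3947
Percent change = (FC − 1) × 100% = (1.3947 − 1) × 100 = 39.47%

39.47%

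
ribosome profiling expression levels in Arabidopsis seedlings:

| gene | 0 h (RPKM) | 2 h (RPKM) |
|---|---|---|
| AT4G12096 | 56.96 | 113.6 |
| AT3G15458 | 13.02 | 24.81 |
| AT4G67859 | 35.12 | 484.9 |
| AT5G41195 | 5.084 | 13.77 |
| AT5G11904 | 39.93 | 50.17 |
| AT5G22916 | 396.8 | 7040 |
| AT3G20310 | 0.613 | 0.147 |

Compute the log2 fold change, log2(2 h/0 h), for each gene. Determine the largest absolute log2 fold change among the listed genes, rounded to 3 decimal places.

log2(113.6/56.96) = 0.996  (AT4G12096)
log2(24.81/13.02) = 0.930  (AT3G15458)
log2(484.9/35.12) = 3.787  (AT4G67859)
log2(13.77/5.084) = 1.437  (AT5G41195)
log2(50.17/39.93) = 0.329  (AT5G11904)
log2(7040/396.8) = 4.149  (AT5G22916)
log2(0.147/0.613) = -2.060  (AT3G20310)
The largest magnitude belongs to AT5G22916.

4.149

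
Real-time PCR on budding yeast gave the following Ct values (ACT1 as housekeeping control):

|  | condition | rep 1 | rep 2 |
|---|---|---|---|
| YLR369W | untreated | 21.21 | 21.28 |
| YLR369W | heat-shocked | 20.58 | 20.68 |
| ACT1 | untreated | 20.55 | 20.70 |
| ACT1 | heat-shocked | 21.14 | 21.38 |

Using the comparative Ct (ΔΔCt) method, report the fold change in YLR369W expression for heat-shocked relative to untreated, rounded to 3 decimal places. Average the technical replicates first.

2.378

Mean Ct: YLR369W untreated 21.245; YLR369W heat-shocked 20.630; ACT1 untreated 20.625; ACT1 heat-shocked 21.260
ΔCt(untreated) = 21.245 − 20.625 = 0.620
ΔCt(heat-shocked) = 20.630 − 21.260 = -0.630
ΔΔCt = -0.630 − 0.620 = -1.250
Fold change = 2^(−(-1.250)) = 2^1.250 = 2.3784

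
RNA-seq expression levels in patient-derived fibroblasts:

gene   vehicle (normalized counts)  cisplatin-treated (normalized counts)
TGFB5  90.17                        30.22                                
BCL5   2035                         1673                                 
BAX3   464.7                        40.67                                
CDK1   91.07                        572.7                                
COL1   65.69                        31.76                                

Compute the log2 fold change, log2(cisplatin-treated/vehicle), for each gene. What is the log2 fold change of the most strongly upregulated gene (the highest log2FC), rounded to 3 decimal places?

log2(30.22/90.17) = -1.577  (TGFB5)
log2(1673/2035) = -0.283  (BCL5)
log2(40.67/464.7) = -3.514  (BAX3)
log2(572.7/91.07) = 2.653  (CDK1)
log2(31.76/65.69) = -1.048  (COL1)
CDK1 is most strongly upregulated.

2.653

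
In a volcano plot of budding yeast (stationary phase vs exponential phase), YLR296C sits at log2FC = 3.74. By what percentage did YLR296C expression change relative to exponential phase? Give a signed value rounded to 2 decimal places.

1236.14%

Fold change = 2^(3.74) = 13.3614
Percent change = (FC − 1) × 100% = (13.3614 − 1) × 100 = 1236.14%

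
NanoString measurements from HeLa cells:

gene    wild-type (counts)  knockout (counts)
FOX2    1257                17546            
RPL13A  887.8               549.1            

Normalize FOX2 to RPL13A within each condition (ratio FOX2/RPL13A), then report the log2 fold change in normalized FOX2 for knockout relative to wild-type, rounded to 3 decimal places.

FOX2/RPL13A (wild-type) = 1257 / 887.8 = 1.4159
FOX2/RPL13A (knockout) = 17546 / 549.1 = 31.954
Fold change = 31.954 / 1.4159 = 22.5687
log2(22.5687) = 4.4963

4.496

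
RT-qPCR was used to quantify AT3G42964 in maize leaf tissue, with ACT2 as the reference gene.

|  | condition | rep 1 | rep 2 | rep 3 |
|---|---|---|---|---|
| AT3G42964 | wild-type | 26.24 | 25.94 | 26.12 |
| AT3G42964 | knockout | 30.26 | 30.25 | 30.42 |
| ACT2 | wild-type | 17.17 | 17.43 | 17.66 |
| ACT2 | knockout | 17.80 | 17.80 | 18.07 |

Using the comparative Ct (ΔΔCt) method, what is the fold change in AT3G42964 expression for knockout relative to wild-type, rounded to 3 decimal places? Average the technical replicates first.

0.075

Mean Ct: AT3G42964 wild-type 26.100; AT3G42964 knockout 30.310; ACT2 wild-type 17.420; ACT2 knockout 17.890
ΔCt(wild-type) = 26.100 − 17.420 = 8.680
ΔCt(knockout) = 30.310 − 17.890 = 12.420
ΔΔCt = 12.420 − 8.680 = 3.740
Fold change = 2^(−3.740) = 0.0748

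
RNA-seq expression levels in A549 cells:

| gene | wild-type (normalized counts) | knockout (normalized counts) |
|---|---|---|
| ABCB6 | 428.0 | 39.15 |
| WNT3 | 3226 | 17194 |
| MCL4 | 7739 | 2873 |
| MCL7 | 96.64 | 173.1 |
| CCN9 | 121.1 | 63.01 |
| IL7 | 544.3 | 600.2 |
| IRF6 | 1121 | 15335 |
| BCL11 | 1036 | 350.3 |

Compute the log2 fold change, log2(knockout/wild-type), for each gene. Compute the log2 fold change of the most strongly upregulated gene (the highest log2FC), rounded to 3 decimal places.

log2(39.15/428.0) = -3.451  (ABCB6)
log2(17194/3226) = 2.414  (WNT3)
log2(2873/7739) = -1.430  (MCL4)
log2(173.1/96.64) = 0.841  (MCL7)
log2(63.01/121.1) = -0.943  (CCN9)
log2(600.2/544.3) = 0.141  (IL7)
log2(15335/1121) = 3.774  (IRF6)
log2(350.3/1036) = -1.564  (BCL11)
IRF6 is most strongly upregulated.

3.774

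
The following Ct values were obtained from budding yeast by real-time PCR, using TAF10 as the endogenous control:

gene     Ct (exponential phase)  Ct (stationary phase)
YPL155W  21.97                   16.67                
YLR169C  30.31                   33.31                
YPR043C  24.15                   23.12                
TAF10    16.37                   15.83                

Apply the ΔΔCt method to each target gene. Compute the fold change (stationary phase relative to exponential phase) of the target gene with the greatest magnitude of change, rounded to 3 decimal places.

YPL155W: ΔΔCt = (16.67−15.83) − (21.97−16.37) = 0.84 − 5.60 = -4.76; fold change = 2^4.76 = 27.096
YLR169C: ΔΔCt = (33.31−15.83) − (30.31−16.37) = 17.48 − 13.94 = 3.54; fold change = 2^-3.54 = 0.086
YPR043C: ΔΔCt = (23.12−15.83) − (24.15−16.37) = 7.29 − 7.78 = -0.49; fold change = 2^0.49 = 1.404
YPL155W has the largest |ΔΔCt| = 4.76.

27.096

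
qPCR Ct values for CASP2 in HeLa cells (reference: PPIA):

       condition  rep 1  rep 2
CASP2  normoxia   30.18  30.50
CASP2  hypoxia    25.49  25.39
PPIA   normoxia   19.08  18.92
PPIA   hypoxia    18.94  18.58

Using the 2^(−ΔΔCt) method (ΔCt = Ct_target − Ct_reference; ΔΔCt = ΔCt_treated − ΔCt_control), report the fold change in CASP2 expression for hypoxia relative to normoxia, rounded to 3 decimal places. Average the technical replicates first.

Mean Ct: CASP2 normoxia 30.340; CASP2 hypoxia 25.440; PPIA normoxia 19.000; PPIA hypoxia 18.760
ΔCt(normoxia) = 30.340 − 19.000 = 11.340
ΔCt(hypoxia) = 25.440 − 18.760 = 6.680
ΔΔCt = 6.680 − 11.340 = -4.660
Fold change = 2^(−(-4.660)) = 2^4.660 = 25.2813

25.281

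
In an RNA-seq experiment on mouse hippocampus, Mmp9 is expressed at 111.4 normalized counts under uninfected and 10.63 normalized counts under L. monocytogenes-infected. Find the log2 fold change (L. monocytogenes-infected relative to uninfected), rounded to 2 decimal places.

-3.39

Fold change = 10.63 / 111.4 = 0.0954
log2(0.0954) = -3.390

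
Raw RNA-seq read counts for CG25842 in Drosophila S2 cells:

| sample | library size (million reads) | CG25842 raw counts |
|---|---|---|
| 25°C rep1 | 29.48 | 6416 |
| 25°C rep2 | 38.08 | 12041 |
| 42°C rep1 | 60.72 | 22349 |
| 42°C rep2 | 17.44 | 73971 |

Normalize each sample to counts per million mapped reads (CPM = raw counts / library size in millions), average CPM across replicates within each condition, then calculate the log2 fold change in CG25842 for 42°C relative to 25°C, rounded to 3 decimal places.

3.110

CPM(25°C rep1) = 6416 / 29.48 = 217.6391
CPM(25°C rep2) = 12041 / 38.08 = 316.2027
CPM(42°C rep1) = 22349 / 60.72 = 368.0665
CPM(42°C rep2) = 73971 / 17.44 = 4241.4564
mean CPM(25°C) = 266.9209; mean CPM(42°C) = 2304.7615
Fold change = 2304.7615 / 266.9209 = 8.63462
log2(8.63462) = 3.1101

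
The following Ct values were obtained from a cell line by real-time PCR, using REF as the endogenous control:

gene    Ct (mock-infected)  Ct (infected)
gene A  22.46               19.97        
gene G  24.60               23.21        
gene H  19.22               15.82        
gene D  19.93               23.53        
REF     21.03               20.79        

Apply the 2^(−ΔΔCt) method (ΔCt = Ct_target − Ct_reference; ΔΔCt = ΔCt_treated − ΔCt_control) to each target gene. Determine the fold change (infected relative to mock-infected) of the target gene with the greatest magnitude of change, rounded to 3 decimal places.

0.070

gene A: ΔΔCt = (19.97−20.79) − (22.46−21.03) = -0.82 − 1.43 = -2.25; fold change = 2^2.25 = 4.757
gene G: ΔΔCt = (23.21−20.79) − (24.60−21.03) = 2.42 − 3.57 = -1.15; fold change = 2^1.15 = 2.219
gene H: ΔΔCt = (15.82−20.79) − (19.22−21.03) = -4.97 − (-1.81) = -3.16; fold change = 2^3.16 = 8.938
gene D: ΔΔCt = (23.53−20.79) − (19.93−21.03) = 2.74 − (-1.10) = 3.84; fold change = 2^-3.84 = 0.070
gene D has the largest |ΔΔCt| = 3.84.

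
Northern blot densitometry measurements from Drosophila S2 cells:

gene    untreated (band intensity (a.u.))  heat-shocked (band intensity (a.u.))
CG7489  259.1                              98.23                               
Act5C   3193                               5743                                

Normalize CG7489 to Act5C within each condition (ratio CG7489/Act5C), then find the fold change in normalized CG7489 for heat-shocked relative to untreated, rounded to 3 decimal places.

0.211

CG7489/Act5C (untreated) = 259.1 / 3193 = 0.081146
CG7489/Act5C (heat-shocked) = 98.23 / 5743 = 0.017104
Fold change = 0.017104 / 0.081146 = 0.2108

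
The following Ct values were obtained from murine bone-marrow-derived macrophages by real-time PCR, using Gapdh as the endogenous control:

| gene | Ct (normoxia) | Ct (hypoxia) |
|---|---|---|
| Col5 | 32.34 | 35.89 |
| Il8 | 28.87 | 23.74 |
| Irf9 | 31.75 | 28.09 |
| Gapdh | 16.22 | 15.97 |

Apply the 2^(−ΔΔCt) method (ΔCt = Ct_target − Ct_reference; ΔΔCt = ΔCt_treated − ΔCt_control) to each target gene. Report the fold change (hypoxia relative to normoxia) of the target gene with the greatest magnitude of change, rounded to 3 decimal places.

Col5: ΔΔCt = (35.89−15.97) − (32.34−16.22) = 19.92 − 16.12 = 3.80; fold change = 2^-3.80 = 0.072
Il8: ΔΔCt = (23.74−15.97) − (28.87−16.22) = 7.77 − 12.65 = -4.88; fold change = 2^4.88 = 29.446
Irf9: ΔΔCt = (28.09−15.97) − (31.75−16.22) = 12.12 − 15.53 = -3.41; fold change = 2^3.41 = 10.629
Il8 has the largest |ΔΔCt| = 4.88.

29.446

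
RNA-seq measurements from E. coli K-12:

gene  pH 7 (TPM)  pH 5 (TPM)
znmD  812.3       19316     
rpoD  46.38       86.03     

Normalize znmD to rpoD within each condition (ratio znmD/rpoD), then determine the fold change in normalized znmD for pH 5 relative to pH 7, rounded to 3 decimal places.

12.820

znmD/rpoD (pH 7) = 812.3 / 46.38 = 17.514
znmD/rpoD (pH 5) = 19316 / 86.03 = 224.53
Fold change = 224.53 / 17.514 = 12.8198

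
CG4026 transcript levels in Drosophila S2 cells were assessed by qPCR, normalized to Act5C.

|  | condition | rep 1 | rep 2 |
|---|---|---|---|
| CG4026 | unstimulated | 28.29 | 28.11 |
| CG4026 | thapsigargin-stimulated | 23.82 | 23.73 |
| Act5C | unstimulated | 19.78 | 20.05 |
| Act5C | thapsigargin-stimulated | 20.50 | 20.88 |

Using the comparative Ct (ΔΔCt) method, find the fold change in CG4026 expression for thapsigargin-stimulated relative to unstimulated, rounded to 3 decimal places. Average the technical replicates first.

Mean Ct: CG4026 unstimulated 28.200; CG4026 thapsigargin-stimulated 23.775; Act5C unstimulated 19.915; Act5C thapsigargin-stimulated 20.690
ΔCt(unstimulated) = 28.200 − 19.915 = 8.285
ΔCt(thapsigargin-stimulated) = 23.775 − 20.690 = 3.085
ΔΔCt = 3.085 − 8.285 = -5.200
Fold change = 2^(−(-5.200)) = 2^5.200 = 36.7583

36.758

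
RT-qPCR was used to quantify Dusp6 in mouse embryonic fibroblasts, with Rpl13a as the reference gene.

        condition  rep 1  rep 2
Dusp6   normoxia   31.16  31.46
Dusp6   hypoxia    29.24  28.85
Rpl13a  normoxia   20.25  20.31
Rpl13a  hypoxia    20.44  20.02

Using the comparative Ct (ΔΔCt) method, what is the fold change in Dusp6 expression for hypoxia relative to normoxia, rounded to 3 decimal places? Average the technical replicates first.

Mean Ct: Dusp6 normoxia 31.310; Dusp6 hypoxia 29.045; Rpl13a normoxia 20.280; Rpl13a hypoxia 20.230
ΔCt(normoxia) = 31.310 − 20.280 = 11.030
ΔCt(hypoxia) = 29.045 − 20.230 = 8.815
ΔΔCt = 8.815 − 11.030 = -2.215
Fold change = 2^(−(-2.215)) = 2^2.215 = 4.6428

4.643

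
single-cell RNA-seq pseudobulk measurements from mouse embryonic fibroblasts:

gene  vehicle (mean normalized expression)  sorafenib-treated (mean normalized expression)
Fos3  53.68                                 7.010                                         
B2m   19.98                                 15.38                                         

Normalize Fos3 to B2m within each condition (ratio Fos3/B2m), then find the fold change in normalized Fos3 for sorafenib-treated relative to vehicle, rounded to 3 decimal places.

0.170

Fos3/B2m (vehicle) = 53.68 / 19.98 = 2.6867
Fos3/B2m (sorafenib-treated) = 7.010 / 15.38 = 0.45579
Fold change = 0.45579 / 2.6867 = 0.1696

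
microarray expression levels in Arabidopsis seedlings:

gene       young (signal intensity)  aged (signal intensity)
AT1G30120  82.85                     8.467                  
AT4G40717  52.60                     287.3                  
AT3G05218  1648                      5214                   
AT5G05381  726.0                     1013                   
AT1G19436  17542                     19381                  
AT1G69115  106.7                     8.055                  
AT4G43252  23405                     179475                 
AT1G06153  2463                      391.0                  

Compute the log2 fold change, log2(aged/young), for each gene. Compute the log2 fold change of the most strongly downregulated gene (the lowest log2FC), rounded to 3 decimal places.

-3.728

log2(8.467/82.85) = -3.291  (AT1G30120)
log2(287.3/52.60) = 2.449  (AT4G40717)
log2(5214/1648) = 1.662  (AT3G05218)
log2(1013/726.0) = 0.481  (AT5G05381)
log2(19381/17542) = 0.144  (AT1G19436)
log2(8.055/106.7) = -3.728  (AT1G69115)
log2(179475/23405) = 2.939  (AT4G43252)
log2(391.0/2463) = -2.655  (AT1G06153)
AT1G69115 is most strongly downregulated.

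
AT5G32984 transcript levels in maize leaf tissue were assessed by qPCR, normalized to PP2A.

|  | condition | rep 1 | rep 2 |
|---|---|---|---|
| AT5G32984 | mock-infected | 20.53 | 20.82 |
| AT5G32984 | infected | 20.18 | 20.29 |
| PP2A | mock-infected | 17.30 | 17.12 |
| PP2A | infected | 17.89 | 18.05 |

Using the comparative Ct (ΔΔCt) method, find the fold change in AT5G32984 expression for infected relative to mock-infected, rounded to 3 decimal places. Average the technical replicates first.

2.297

Mean Ct: AT5G32984 mock-infected 20.675; AT5G32984 infected 20.235; PP2A mock-infected 17.210; PP2A infected 17.970
ΔCt(mock-infected) = 20.675 − 17.210 = 3.465
ΔCt(infected) = 20.235 − 17.970 = 2.265
ΔΔCt = 2.265 − 3.465 = -1.200
Fold change = 2^(−(-1.200)) = 2^1.200 = 2.2974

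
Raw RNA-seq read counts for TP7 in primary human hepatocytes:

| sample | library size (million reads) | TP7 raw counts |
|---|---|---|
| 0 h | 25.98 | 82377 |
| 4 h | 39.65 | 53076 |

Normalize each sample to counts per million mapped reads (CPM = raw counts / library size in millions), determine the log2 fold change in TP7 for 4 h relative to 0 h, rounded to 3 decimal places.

CPM(0 h) = 82377 / 25.98 = 3170.7852
CPM(4 h) = 53076 / 39.65 = 1338.6129
Fold change = 1338.6129 / 3170.7852 = 0.42217
log2(0.42217) = -1.2441

-1.244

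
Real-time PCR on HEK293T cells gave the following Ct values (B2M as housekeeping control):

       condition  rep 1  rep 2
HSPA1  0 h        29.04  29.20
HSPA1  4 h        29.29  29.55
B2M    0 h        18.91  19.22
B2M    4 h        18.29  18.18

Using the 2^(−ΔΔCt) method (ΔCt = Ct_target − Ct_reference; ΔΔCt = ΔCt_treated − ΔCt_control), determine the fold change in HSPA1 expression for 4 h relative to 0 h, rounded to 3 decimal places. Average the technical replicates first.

0.457

Mean Ct: HSPA1 0 h 29.120; HSPA1 4 h 29.420; B2M 0 h 19.065; B2M 4 h 18.235
ΔCt(0 h) = 29.120 − 19.065 = 10.055
ΔCt(4 h) = 29.420 − 18.235 = 11.185
ΔΔCt = 11.185 − 10.055 = 1.130
Fold change = 2^(−1.130) = 0.4569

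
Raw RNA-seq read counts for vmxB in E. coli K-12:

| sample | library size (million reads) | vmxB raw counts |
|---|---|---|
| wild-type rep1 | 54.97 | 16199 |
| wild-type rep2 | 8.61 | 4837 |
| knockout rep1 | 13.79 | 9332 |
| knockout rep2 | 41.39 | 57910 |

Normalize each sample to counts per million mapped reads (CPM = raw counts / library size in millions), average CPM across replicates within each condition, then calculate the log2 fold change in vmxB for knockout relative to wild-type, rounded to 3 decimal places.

CPM(wild-type rep1) = 16199 / 54.97 = 294.6880
CPM(wild-type rep2) = 4837 / 8.61 = 561.7886
CPM(knockout rep1) = 9332 / 13.79 = 676.7223
CPM(knockout rep2) = 57910 / 41.39 = 1399.1302
mean CPM(wild-type) = 428.2383; mean CPM(knockout) = 1037.9262
Fold change = 1037.9262 / 428.2383 = 2.42371
log2(2.42371) = 1.2772

1.277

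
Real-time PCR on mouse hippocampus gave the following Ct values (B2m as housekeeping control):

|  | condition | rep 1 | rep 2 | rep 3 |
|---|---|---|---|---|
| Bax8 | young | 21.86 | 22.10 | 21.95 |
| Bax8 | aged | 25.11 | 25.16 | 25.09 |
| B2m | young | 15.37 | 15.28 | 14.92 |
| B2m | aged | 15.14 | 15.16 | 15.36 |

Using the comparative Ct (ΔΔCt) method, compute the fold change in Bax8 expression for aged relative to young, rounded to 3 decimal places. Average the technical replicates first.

0.115

Mean Ct: Bax8 young 21.970; Bax8 aged 25.120; B2m young 15.190; B2m aged 15.220
ΔCt(young) = 21.970 − 15.190 = 6.780
ΔCt(aged) = 25.120 − 15.220 = 9.900
ΔΔCt = 9.900 − 6.780 = 3.120
Fold change = 2^(−3.120) = 0.1150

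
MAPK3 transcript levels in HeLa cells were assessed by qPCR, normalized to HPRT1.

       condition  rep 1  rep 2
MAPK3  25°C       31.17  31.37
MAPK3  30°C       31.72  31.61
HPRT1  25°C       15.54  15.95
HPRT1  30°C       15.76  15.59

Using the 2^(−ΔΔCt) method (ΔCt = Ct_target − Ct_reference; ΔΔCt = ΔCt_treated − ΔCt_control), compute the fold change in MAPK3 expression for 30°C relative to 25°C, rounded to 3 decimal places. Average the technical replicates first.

0.724

Mean Ct: MAPK3 25°C 31.270; MAPK3 30°C 31.665; HPRT1 25°C 15.745; HPRT1 30°C 15.675
ΔCt(25°C) = 31.270 − 15.745 = 15.525
ΔCt(30°C) = 31.665 − 15.675 = 15.990
ΔΔCt = 15.990 − 15.525 = 0.465
Fold change = 2^(−0.465) = 0.7245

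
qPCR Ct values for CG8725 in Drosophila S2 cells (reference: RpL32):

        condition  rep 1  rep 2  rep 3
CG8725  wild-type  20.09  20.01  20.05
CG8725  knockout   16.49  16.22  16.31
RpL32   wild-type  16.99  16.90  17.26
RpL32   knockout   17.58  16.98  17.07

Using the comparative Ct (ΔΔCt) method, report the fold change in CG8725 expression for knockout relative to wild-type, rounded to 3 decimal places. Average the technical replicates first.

14.621

Mean Ct: CG8725 wild-type 20.050; CG8725 knockout 16.340; RpL32 wild-type 17.050; RpL32 knockout 17.210
ΔCt(wild-type) = 20.050 − 17.050 = 3.000
ΔCt(knockout) = 16.340 − 17.210 = -0.870
ΔΔCt = -0.870 − 3.000 = -3.870
Fold change = 2^(−(-3.870)) = 2^3.870 = 14.6213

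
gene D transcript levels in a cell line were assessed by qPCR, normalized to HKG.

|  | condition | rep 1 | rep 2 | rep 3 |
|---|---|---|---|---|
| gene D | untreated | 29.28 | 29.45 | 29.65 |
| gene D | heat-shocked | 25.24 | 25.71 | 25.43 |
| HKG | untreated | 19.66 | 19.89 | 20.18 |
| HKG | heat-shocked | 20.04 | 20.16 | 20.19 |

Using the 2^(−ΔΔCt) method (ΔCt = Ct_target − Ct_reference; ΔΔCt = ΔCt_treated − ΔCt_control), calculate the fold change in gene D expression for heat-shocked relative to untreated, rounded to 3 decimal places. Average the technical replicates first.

Mean Ct: gene D untreated 29.460; gene D heat-shocked 25.460; HKG untreated 19.910; HKG heat-shocked 20.130
ΔCt(untreated) = 29.460 − 19.910 = 9.550
ΔCt(heat-shocked) = 25.460 − 20.130 = 5.330
ΔΔCt = 5.330 − 9.550 = -4.220
Fold change = 2^(−(-4.220)) = 2^4.220 = 18.6357

18.636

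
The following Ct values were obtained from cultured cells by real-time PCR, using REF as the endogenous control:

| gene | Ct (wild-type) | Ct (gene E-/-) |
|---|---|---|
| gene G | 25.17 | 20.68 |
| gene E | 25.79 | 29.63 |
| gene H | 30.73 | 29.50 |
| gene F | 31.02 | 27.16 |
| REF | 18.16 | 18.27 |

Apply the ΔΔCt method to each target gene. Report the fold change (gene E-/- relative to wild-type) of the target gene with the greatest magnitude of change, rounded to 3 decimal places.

24.251

gene G: ΔΔCt = (20.68−18.27) − (25.17−18.16) = 2.41 − 7.01 = -4.60; fold change = 2^4.60 = 24.251
gene E: ΔΔCt = (29.63−18.27) − (25.79−18.16) = 11.36 − 7.63 = 3.73; fold change = 2^-3.73 = 0.075
gene H: ΔΔCt = (29.50−18.27) − (30.73−18.16) = 11.23 − 12.57 = -1.34; fold change = 2^1.34 = 2.532
gene F: ΔΔCt = (27.16−18.27) − (31.02−18.16) = 8.89 − 12.86 = -3.97; fold change = 2^3.97 = 15.671
gene G has the largest |ΔΔCt| = 4.60.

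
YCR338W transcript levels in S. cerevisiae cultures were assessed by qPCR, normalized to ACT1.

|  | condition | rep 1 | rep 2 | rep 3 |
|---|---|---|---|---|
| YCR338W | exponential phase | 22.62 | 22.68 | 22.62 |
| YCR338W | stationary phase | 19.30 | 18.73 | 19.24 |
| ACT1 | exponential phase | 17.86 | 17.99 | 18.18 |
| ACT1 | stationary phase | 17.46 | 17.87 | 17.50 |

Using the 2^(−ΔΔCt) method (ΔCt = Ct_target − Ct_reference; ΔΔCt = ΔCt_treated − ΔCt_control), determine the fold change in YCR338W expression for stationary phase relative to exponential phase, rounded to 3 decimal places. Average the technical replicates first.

8.877

Mean Ct: YCR338W exponential phase 22.640; YCR338W stationary phase 19.090; ACT1 exponential phase 18.010; ACT1 stationary phase 17.610
ΔCt(exponential phase) = 22.640 − 18.010 = 4.630
ΔCt(stationary phase) = 19.090 − 17.610 = 1.480
ΔΔCt = 1.480 − 4.630 = -3.150
Fold change = 2^(−(-3.150)) = 2^3.150 = 8.8766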